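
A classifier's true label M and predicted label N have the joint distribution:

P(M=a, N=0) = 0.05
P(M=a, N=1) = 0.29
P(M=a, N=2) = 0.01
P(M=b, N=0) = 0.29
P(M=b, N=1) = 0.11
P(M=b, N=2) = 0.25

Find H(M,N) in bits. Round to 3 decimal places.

H(M,N) = −Σ p(x,y)·log₂ p(x,y) over all 6 cells.
  cell (a,0): −0.05·log₂0.05 = 0.2161
  cell (a,1): −0.29·log₂0.29 = 0.5179
  cell (a,2): −0.01·log₂0.01 = 0.0664
  cell (b,0): −0.29·log₂0.29 = 0.5179
  cell (b,1): −0.11·log₂0.11 = 0.3503
  cell (b,2): −0.25·log₂0.25 = 0.5000
Sum = 2.169 bits.

2.169 bits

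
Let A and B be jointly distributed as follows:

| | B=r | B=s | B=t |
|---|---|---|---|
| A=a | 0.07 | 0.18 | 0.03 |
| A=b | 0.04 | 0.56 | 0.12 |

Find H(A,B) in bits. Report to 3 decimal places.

1.887 bits

H(A,B) = −Σ p(x,y)·log₂ p(x,y) over all 6 cells.
  cell (a,r): −0.07·log₂0.07 = 0.2686
  cell (a,s): −0.18·log₂0.18 = 0.4453
  cell (a,t): −0.03·log₂0.03 = 0.1518
  cell (b,r): −0.04·log₂0.04 = 0.1858
  cell (b,s): −0.56·log₂0.56 = 0.4684
  cell (b,t): −0.12·log₂0.12 = 0.3671
Sum = 1.887 bits.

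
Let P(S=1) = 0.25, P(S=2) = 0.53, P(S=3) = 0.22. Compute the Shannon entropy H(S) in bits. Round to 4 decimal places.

1.4660 bits

H(S) = −Σ p·log₂ p.
  −(0.25)·log₂(0.25) = 0.50000
  −(0.53)·log₂(0.53) = 0.48545
  −(0.22)·log₂(0.22) = 0.48057
Sum: 0.50000 + 0.48545 + 0.48057 = 1.4660 bits.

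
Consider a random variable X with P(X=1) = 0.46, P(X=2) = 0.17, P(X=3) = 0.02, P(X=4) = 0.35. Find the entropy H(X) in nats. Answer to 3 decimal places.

H(X) = −Σ p·ln p.
  −(0.46)·ln(0.46) = 0.3572
  −(0.17)·ln(0.17) = 0.3012
  −(0.02)·ln(0.02) = 0.0782
  −(0.35)·ln(0.35) = 0.3674
Sum: 0.3572 + 0.3012 + 0.0782 + 0.3674 = 1.104 nats.

1.104 nats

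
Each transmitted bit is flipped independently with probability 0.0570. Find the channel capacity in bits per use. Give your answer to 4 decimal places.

0.6846 bits

Binary symmetric channel: C = 1 − h₂(ε) where h₂ is the binary entropy function.
h₂(0.0570) = −0.0570·log₂0.0570 − 0.9430·log₂0.9430 = 0.3154.
C = 1 − 0.3154 = 0.6846 bits per channel use.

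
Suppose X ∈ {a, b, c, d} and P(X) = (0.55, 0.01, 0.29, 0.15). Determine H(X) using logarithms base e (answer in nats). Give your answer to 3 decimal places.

1.018 nats

H(X) = −Σ p·ln p.
  −(0.55)·ln(0.55) = 0.3288
  −(0.01)·ln(0.01) = 0.0461
  −(0.29)·ln(0.29) = 0.3590
  −(0.15)·ln(0.15) = 0.2846
Sum: 0.3288 + 0.0461 + 0.3590 + 0.2846 = 1.018 nats.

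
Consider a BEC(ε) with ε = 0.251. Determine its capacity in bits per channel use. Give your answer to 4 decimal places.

Binary erasure channel: capacity C = 1 − ε.
C = 1 − 0.251 = 0.7490 bits per channel use.

0.7490 bits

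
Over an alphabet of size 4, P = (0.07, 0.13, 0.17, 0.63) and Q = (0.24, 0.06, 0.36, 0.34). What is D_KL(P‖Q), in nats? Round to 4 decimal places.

D(P‖Q) = Σ p·ln(p/q).
  0.07·ln(0.07/0.24) = -0.08625
  0.13·ln(0.13/0.06) = 0.10051
  0.17·ln(0.17/0.36) = -0.12755
  0.63·ln(0.63/0.34) = 0.38857
D(P‖Q) = 0.2753 nats.

0.2753 nats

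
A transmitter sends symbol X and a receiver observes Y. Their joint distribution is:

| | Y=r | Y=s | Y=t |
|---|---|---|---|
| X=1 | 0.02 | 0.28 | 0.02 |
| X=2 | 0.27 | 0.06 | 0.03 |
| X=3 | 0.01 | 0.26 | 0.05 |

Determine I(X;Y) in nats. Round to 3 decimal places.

0.308 nats

Marginals: p(X) = (0.3200, 0.3600, 0.3200), p(Y) = (0.3000, 0.6000, 0.1000).
I(X;Y) = H(X) + H(Y) − H(X,Y).
H(X) = 1.0970, H(Y) = 0.8979, H(X,Y) = 1.6865.
I(X;Y) = 1.0970 + 0.8979 − 1.6865 = 0.308 nats.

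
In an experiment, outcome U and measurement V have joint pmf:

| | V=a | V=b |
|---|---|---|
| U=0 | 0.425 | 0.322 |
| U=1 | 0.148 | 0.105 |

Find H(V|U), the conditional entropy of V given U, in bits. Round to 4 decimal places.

0.9844 bits

Chain rule: H(V|U) = H(U,V) − H(U).
Marginals: p(U) = (0.7470, 0.2530), p(V) = (0.5730, 0.4270).
H(U,V) = 1.8004 bits; H(U) = 0.8160 bits.
H(V|U) = 1.8004 − 0.8160 = 0.9844 bits.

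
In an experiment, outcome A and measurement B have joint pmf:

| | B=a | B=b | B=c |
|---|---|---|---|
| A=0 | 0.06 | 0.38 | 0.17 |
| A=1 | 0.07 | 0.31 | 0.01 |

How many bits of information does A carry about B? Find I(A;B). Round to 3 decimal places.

0.095 bits

Marginals: p(A) = (0.6100, 0.3900), p(B) = (0.1300, 0.6900, 0.1800).
I(A;B) = H(A) + H(B) − H(A,B).
H(A) = 0.9648, H(B) = 1.1973, H(A,B) = 2.0674.
I(A;B) = 0.9648 + 1.1973 − 2.0674 = 0.095 bits.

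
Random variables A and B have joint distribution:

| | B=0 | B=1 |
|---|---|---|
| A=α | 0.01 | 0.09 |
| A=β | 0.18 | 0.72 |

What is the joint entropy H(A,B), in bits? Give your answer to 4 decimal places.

1.1656 bits

H(A,B) = −Σ p(x,y)·log₂ p(x,y) over all 4 cells.
  cell (α,0): −0.01·log₂0.01 = 0.06644
  cell (α,1): −0.09·log₂0.09 = 0.31265
  cell (β,0): −0.18·log₂0.18 = 0.44531
  cell (β,1): −0.72·log₂0.72 = 0.34123
Sum = 1.1656 bits.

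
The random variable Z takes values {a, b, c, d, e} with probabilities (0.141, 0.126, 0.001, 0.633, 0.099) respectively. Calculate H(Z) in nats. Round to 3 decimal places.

1.063 nats

H(Z) = −Σ p·ln p.
  −(0.141)·ln(0.141) = 0.2762
  −(0.126)·ln(0.126) = 0.2610
  −(0.001)·ln(0.001) = 0.0069
  −(0.633)·ln(0.633) = 0.2895
  −(0.099)·ln(0.099) = 0.2290
Sum: 0.2762 + 0.2610 + 0.0069 + 0.2895 + 0.2290 = 1.063 nats.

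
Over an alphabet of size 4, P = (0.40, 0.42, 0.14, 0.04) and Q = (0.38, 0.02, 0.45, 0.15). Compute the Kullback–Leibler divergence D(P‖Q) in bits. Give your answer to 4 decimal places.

D(P‖Q) = Σ p·log₂(p/q).
  0.40·log₂(0.40/0.38) = 0.02960
  0.42·log₂(0.42/0.02) = 1.84477
  0.14·log₂(0.14/0.45) = -0.23583
  0.04·log₂(0.04/0.15) = -0.07628
D(P‖Q) = 1.5623 bits.

1.5623 bits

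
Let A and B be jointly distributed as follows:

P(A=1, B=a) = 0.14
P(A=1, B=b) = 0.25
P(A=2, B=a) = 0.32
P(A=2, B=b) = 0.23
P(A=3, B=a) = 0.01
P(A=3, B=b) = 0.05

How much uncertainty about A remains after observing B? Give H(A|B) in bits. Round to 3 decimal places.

1.196 bits

Marginals: p(A) = (0.3900, 0.5500, 0.0600), p(B) = (0.4700, 0.5300).
H(A|B) = Σ p(B) · H(A|B=·).
  B=a: p=0.4700, H(A|B=a) = 1.0162
  B=b: p=0.5300, H(A|B=b) = 1.3553
Weighted sum = 1.196 bits.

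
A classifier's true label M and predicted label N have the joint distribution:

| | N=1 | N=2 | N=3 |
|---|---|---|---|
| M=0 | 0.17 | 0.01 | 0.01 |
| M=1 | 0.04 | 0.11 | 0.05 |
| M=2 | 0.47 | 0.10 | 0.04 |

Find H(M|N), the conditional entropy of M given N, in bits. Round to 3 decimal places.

Chain rule: H(M|N) = H(M,N) − H(N).
Marginals: p(M) = (0.1900, 0.2000, 0.6100), p(N) = (0.6800, 0.2200, 0.1000).
H(M,N) = 2.3495 bits; H(N) = 1.1911 bits.
H(M|N) = 2.3495 − 1.1911 = 1.158 bits.

1.158 bits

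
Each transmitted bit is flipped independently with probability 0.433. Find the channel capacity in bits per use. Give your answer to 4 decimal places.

0.0130 bits

Binary symmetric channel: C = 1 − h₂(ε) where h₂ is the binary entropy function.
h₂(0.433) = −0.433·log₂0.433 − 0.567·log₂0.567 = 0.9870.
C = 1 − 0.9870 = 0.0130 bits per channel use.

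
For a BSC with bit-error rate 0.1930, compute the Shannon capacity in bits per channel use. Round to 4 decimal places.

Binary symmetric channel: C = 1 − h₂(ε) where h₂ is the binary entropy function.
h₂(0.1930) = −0.1930·log₂0.1930 − 0.8070·log₂0.8070 = 0.7077.
C = 1 − 0.7077 = 0.2923 bits per channel use.

0.2923 bits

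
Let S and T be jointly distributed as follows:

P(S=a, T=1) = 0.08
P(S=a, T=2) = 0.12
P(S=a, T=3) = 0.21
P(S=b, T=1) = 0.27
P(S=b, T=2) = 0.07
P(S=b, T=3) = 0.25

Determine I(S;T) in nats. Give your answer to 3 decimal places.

Marginals: p(S) = (0.4100, 0.5900), p(T) = (0.3500, 0.1900, 0.4600).
I(S;T) = Σ p(x,y)·ln[p(x,y)/(p(x)p(y))].
  (a,1): 0.08·ln(0.5575) = -0.0467
  (a,2): 0.12·ln(1.5404) = 0.0518
  (a,3): 0.21·ln(1.1135) = 0.0226
  (b,1): 0.27·ln(1.3075) = 0.0724
  (b,2): 0.07·ln(0.6244) = -0.0330
  (b,3): 0.25·ln(0.9211) = -0.0205
Sum = 0.047 nats.

0.047 nats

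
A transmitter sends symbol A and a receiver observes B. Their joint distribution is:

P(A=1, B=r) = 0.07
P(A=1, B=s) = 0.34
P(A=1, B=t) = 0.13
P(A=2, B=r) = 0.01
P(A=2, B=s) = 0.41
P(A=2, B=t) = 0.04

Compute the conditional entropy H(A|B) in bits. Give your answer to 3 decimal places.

Chain rule: H(A|B) = H(A,B) − H(B).
Marginals: p(A) = (0.5400, 0.4600), p(B) = (0.0800, 0.7500, 0.1700).
H(A,B) = 1.9600 bits; H(B) = 1.0374 bits.
H(A|B) = 1.9600 − 1.0374 = 0.923 bits.

0.923 bits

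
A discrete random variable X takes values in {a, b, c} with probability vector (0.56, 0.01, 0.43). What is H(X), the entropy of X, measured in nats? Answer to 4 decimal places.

0.7337 nats

H(X) = −Σ p·ln p.
  −(0.56)·ln(0.56) = 0.32470
  −(0.01)·ln(0.01) = 0.04605
  −(0.43)·ln(0.43) = 0.36291
Sum: 0.32470 + 0.04605 + 0.36291 = 0.7337 nats.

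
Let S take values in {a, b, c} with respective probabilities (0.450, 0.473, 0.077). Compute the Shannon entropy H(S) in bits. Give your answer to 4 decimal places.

H(S) = −Σ p·log₂ p.
  −(0.450)·log₂(0.450) = 0.51840
  −(0.473)·log₂(0.473) = 0.51088
  −(0.077)·log₂(0.077) = 0.28482
Sum: 0.51840 + 0.51088 + 0.28482 = 1.3141 bits.

1.3141 bits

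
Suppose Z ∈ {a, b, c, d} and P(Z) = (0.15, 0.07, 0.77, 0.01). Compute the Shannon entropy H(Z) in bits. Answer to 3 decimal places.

H(Z) = −Σ p·log₂ p.
  −(0.15)·log₂(0.15) = 0.4105
  −(0.07)·log₂(0.07) = 0.2686
  −(0.77)·log₂(0.77) = 0.2903
  −(0.01)·log₂(0.01) = 0.0664
Sum: 0.4105 + 0.2686 + 0.2903 + 0.0664 = 1.036 bits.

1.036 bits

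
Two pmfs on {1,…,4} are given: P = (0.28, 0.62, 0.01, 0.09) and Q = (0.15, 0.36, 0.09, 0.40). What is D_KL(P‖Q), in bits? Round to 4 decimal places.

D(P‖Q) = Σ p·log₂(p/q).
  0.28·log₂(0.28/0.15) = 0.25213
  0.62·log₂(0.62/0.36) = 0.48625
  0.01·log₂(0.01/0.09) = -0.03170
  0.09·log₂(0.09/0.40) = -0.19368
D(P‖Q) = 0.5130 bits.

0.5130 bits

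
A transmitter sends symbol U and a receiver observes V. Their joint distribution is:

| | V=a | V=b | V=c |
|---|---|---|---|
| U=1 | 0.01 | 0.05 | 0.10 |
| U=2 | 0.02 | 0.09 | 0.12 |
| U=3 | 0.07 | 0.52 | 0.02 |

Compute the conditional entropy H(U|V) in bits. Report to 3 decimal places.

1.057 bits

Marginals: p(U) = (0.1600, 0.2300, 0.6100), p(V) = (0.1000, 0.6600, 0.2400).
H(U|V) = Σ p(V) · H(U|V=·).
  V=a: p=0.1000, H(U|V=a) = 1.1568
  V=b: p=0.6600, H(U|V=b) = 0.9450
  V=c: p=0.2400, H(U|V=c) = 1.3250
Weighted sum = 1.057 bits.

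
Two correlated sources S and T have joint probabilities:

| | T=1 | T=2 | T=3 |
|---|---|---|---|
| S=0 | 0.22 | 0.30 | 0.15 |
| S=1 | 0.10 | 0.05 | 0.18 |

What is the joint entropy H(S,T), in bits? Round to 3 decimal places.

H(S,T) = −Σ p(x,y)·log₂ p(x,y) over all 6 cells.
  cell (0,1): −0.22·log₂0.22 = 0.4806
  cell (0,2): −0.30·log₂0.30 = 0.5211
  cell (0,3): −0.15·log₂0.15 = 0.4105
  cell (1,1): −0.10·log₂0.10 = 0.3322
  cell (1,2): −0.05·log₂0.05 = 0.2161
  cell (1,3): −0.18·log₂0.18 = 0.4453
Sum = 2.406 bits.

2.406 bits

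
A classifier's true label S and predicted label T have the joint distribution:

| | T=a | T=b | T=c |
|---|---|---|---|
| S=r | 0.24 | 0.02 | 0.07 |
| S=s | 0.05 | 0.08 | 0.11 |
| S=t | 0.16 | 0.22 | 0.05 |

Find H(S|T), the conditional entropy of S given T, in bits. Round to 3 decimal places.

1.321 bits

Chain rule: H(S|T) = H(S,T) − H(T).
Marginals: p(S) = (0.3300, 0.2400, 0.4300), p(T) = (0.4500, 0.3200, 0.2300).
H(S,T) = 2.8531 bits; H(T) = 1.5321 bits.
H(S|T) = 2.8531 − 1.5321 = 1.321 bits.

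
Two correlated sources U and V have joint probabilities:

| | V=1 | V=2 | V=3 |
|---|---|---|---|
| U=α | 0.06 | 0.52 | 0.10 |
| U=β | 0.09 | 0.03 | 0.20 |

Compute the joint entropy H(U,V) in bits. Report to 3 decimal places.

1.995 bits

H(U,V) = −Σ p(x,y)·log₂ p(x,y) over all 6 cells.
  cell (α,1): −0.06·log₂0.06 = 0.2435
  cell (α,2): −0.52·log₂0.52 = 0.4906
  cell (α,3): −0.10·log₂0.10 = 0.3322
  cell (β,1): −0.09·log₂0.09 = 0.3127
  cell (β,2): −0.03·log₂0.03 = 0.1518
  cell (β,3): −0.20·log₂0.20 = 0.4644
Sum = 1.995 bits.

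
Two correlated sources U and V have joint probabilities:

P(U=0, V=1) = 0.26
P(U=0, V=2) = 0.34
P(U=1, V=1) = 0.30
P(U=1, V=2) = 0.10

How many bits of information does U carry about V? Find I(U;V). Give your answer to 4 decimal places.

Marginals: p(U) = (0.6000, 0.4000), p(V) = (0.5600, 0.4400).
I(U;V) = Σ p(x,y)·log₂[p(x,y)/(p(x)p(y))].
  (0,1): 0.26·log₂(0.7738) = -0.09619
  (0,2): 0.34·log₂(1.2879) = 0.12410
  (1,1): 0.30·log₂(1.3393) = 0.12644
  (1,2): 0.10·log₂(0.5682) = -0.08156
Sum = 0.0728 bits.

0.0728 bits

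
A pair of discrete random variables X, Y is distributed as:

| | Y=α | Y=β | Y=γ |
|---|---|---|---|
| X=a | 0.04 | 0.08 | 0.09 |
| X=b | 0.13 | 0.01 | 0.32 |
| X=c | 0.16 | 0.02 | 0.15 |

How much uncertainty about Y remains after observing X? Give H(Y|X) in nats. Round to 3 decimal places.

Chain rule: H(Y|X) = H(X,Y) − H(X).
Marginals: p(X) = (0.2100, 0.4600, 0.3300), p(Y) = (0.3300, 0.1100, 0.5600).
H(X,Y) = 1.8794 nats; H(X) = 1.0508 nats.
H(Y|X) = 1.8794 − 1.0508 = 0.829 nats.

0.829 nats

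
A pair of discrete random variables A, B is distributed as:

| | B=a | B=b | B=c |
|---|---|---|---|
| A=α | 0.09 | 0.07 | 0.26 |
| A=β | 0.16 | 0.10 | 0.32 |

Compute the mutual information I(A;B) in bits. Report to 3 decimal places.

0.004 bits

Marginals: p(A) = (0.4200, 0.5800), p(B) = (0.2500, 0.1700, 0.5800).
I(A;B) = H(A) + H(B) − H(A,B).
H(A) = 0.9815, H(B) = 1.3904, H(A,B) = 2.3677.
I(A;B) = 0.9815 + 1.3904 − 2.3677 = 0.004 bits.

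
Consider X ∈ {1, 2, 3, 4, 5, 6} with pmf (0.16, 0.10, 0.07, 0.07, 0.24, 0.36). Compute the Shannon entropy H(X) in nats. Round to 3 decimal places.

1.606 nats

H(X) = −Σ p·ln p.
  −(0.16)·ln(0.16) = 0.2932
  −(0.10)·ln(0.10) = 0.2303
  −(0.07)·ln(0.07) = 0.1861
  −(0.07)·ln(0.07) = 0.1861
  −(0.24)·ln(0.24) = 0.3425
  −(0.36)·ln(0.36) = 0.3678
Sum: 0.2932 + 0.2303 + 0.1861 + 0.1861 + 0.3425 + 0.3678 = 1.606 nats.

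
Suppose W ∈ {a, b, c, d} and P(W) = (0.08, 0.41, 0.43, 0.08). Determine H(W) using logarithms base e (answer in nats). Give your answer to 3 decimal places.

H(W) = −Σ p·ln p.
  −(0.08)·ln(0.08) = 0.2021
  −(0.41)·ln(0.41) = 0.3656
  −(0.43)·ln(0.43) = 0.3629
  −(0.08)·ln(0.08) = 0.2021
Sum: 0.2021 + 0.3656 + 0.3629 + 0.2021 = 1.133 nats.

1.133 nats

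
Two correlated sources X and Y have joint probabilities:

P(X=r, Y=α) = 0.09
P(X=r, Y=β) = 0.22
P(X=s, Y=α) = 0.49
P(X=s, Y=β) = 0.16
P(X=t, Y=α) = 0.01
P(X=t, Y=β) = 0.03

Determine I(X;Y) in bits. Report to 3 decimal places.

Marginals: p(X) = (0.3100, 0.6500, 0.0400), p(Y) = (0.5900, 0.4100).
I(X;Y) = Σ p(x,y)·log₂[p(x,y)/(p(x)p(y))].
  (r,α): 0.09·log₂(0.4921) = -0.0921
  (r,β): 0.22·log₂(1.7309) = 0.1741
  (s,α): 0.49·log₂(1.2777) = 0.1732
  (s,β): 0.16·log₂(0.6004) = -0.1178
  (t,α): 0.01·log₂(0.4237) = -0.0124
  (t,β): 0.03·log₂(1.8293) = 0.0261
Sum = 0.151 bits.

0.151 bits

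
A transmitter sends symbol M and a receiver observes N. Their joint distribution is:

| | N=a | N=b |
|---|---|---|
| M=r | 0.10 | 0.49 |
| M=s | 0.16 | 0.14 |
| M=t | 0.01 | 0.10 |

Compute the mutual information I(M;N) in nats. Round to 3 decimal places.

0.074 nats

Marginals: p(M) = (0.5900, 0.3000, 0.1100), p(N) = (0.2700, 0.7300).
I(M;N) = Σ p(x,y)·ln[p(x,y)/(p(x)p(y))].
  (r,a): 0.10·ln(0.6277) = -0.0466
  (r,b): 0.49·ln(1.1377) = 0.0632
  (s,a): 0.16·ln(1.9753) = 0.1089
  (s,b): 0.14·ln(0.6393) = -0.0626
  (t,a): 0.01·ln(0.3367) = -0.0109
  (t,b): 0.10·ln(1.2453) = 0.0219
Sum = 0.074 nats.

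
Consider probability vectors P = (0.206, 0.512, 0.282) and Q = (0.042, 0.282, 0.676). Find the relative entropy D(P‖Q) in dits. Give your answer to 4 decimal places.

D(P‖Q) = Σ p·log₁₀(p/q).
  0.206·log₁₀(0.206/0.042) = 0.14227
  0.512·log₁₀(0.512/0.282) = 0.13262
  0.282·log₁₀(0.282/0.676) = -0.10707
D(P‖Q) = 0.1678 dits.

0.1678 dits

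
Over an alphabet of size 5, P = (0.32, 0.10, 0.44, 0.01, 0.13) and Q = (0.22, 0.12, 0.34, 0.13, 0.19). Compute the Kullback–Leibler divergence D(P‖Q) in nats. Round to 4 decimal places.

0.1401 nats

D(P‖Q) = Σ p·ln(p/q).
  0.32·ln(0.32/0.22) = 0.11990
  0.10·ln(0.10/0.12) = -0.01823
  0.44·ln(0.44/0.34) = 0.11344
  0.01·ln(0.01/0.13) = -0.02565
  0.13·ln(0.13/0.19) = -0.04933
D(P‖Q) = 0.1401 nats.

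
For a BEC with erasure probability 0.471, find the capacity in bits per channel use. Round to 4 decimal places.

Binary erasure channel: capacity C = 1 − ε.
C = 1 − 0.471 = 0.5290 bits per channel use.

0.5290 bits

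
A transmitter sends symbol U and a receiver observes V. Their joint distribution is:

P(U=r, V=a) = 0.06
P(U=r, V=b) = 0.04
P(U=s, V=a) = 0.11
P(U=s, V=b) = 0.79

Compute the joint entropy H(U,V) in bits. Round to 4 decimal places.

H(U,V) = −Σ p(x,y)·log₂ p(x,y) over all 4 cells.
  cell (r,a): −0.06·log₂0.06 = 0.24353
  cell (r,b): −0.04·log₂0.04 = 0.18575
  cell (s,a): −0.11·log₂0.11 = 0.35029
  cell (s,b): −0.79·log₂0.79 = 0.26866
Sum = 1.0482 bits.

1.0482 bits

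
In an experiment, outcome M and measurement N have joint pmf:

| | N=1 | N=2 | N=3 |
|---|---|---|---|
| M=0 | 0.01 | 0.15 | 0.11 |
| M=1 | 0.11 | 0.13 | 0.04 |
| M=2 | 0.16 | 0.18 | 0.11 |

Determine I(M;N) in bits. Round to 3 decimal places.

Marginals: p(M) = (0.2700, 0.2800, 0.4500), p(N) = (0.2800, 0.4600, 0.2600).
I(M;N) = Σ p(x,y)·log₂[p(x,y)/(p(x)p(y))].
  (0,1): 0.01·log₂(0.1323) = -0.0292
  (0,2): 0.15·log₂(1.2077) = 0.0408
  (0,3): 0.11·log₂(1.5670) = 0.0713
  (1,1): 0.11·log₂(1.4031) = 0.0537
  (1,2): 0.13·log₂(1.0093) = 0.0017
  (1,3): 0.04·log₂(0.5495) = -0.0346
  (2,1): 0.16·log₂(1.2698) = 0.0551
  (2,2): 0.18·log₂(0.8696) = -0.0363
  (2,3): 0.11·log₂(0.9402) = -0.0098
Sum = 0.113 bits.

0.113 bits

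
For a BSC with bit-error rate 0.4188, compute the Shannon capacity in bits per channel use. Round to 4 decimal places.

Binary symmetric channel: C = 1 − h₂(ε) where h₂ is the binary entropy function.
h₂(0.4188) = −0.4188·log₂0.4188 − 0.5812·log₂0.5812 = 0.9809.
C = 1 − 0.9809 = 0.0191 bits per channel use.

0.0191 bits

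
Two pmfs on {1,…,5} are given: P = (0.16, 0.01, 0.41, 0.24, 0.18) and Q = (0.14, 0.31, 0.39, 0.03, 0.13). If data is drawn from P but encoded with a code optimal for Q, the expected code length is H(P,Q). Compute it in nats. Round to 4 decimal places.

1.9212 nats

H(P,Q) = −Σ p·ln q.
  −0.16·ln(0.14) = 0.31458
  −0.01·ln(0.31) = 0.01171
  −0.41·ln(0.39) = 0.38606
  −0.24·ln(0.03) = 0.84157
  −0.18·ln(0.13) = 0.36724
H(P,Q) = 1.9212 nats.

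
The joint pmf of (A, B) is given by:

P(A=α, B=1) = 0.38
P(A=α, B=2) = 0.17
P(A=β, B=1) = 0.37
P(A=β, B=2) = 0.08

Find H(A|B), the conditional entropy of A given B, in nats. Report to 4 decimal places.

0.6765 nats

Chain rule: H(A|B) = H(A,B) − H(B).
Marginals: p(A) = (0.5500, 0.4500), p(B) = (0.7500, 0.2500).
H(A,B) = 1.2388 nats; H(B) = 0.5623 nats.
H(A|B) = 1.2388 − 0.5623 = 0.6765 nats.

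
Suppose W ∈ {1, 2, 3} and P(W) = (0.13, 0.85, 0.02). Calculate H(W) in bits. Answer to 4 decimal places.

0.6948 bits

H(W) = −Σ p·log₂ p.
  −(0.13)·log₂(0.13) = 0.38264
  −(0.85)·log₂(0.85) = 0.19930
  −(0.02)·log₂(0.02) = 0.11288
Sum: 0.38264 + 0.19930 + 0.11288 = 0.6948 bits.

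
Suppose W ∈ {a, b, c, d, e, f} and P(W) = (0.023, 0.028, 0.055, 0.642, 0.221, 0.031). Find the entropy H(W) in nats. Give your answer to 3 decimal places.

H(W) = −Σ p·ln p.
  −(0.023)·ln(0.023) = 0.0868
  −(0.028)·ln(0.028) = 0.1001
  −(0.055)·ln(0.055) = 0.1595
  −(0.642)·ln(0.642) = 0.2845
  −(0.221)·ln(0.221) = 0.3336
  −(0.031)·ln(0.031) = 0.1077
Sum: 0.0868 + 0.1001 + 0.1595 + 0.2845 + 0.3336 + 0.1077 = 1.072 nats.

1.072 nats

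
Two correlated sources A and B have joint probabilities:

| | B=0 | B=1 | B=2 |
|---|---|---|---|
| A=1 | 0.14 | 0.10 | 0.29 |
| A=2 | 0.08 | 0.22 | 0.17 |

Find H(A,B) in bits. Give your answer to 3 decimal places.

2.454 bits

H(A,B) = −Σ p(x,y)·log₂ p(x,y) over all 6 cells.
  cell (1,0): −0.14·log₂0.14 = 0.3971
  cell (1,1): −0.10·log₂0.10 = 0.3322
  cell (1,2): −0.29·log₂0.29 = 0.5179
  cell (2,0): −0.08·log₂0.08 = 0.2915
  cell (2,1): −0.22·log₂0.22 = 0.4806
  cell (2,2): −0.17·log₂0.17 = 0.4346
Sum = 2.454 bits.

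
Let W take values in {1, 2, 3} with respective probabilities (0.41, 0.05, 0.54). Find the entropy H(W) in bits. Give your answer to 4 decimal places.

H(W) = −Σ p·log₂ p.
  −(0.41)·log₂(0.41) = 0.52738
  −(0.05)·log₂(0.05) = 0.21610
  −(0.54)·log₂(0.54) = 0.48004
Sum: 0.52738 + 0.21610 + 0.48004 = 1.2235 bits.

1.2235 bits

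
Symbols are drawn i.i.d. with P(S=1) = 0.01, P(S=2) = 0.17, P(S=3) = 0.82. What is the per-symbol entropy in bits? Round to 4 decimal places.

H(S) = −Σ p·log₂ p.
  −(0.01)·log₂(0.01) = 0.06644
  −(0.17)·log₂(0.17) = 0.43459
  −(0.82)·log₂(0.82) = 0.23477
Sum: 0.06644 + 0.43459 + 0.23477 = 0.7358 bits.

0.7358 bits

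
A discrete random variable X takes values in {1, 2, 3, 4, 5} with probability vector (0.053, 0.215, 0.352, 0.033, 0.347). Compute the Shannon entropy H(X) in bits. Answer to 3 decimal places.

H(X) = −Σ p·log₂ p.
  −(0.053)·log₂(0.053) = 0.2246
  −(0.215)·log₂(0.215) = 0.4768
  −(0.352)·log₂(0.352) = 0.5302
  −(0.033)·log₂(0.033) = 0.1624
  −(0.347)·log₂(0.347) = 0.5299
Sum: 0.2246 + 0.4768 + 0.5302 + 0.1624 + 0.5299 = 1.924 bits.

1.924 bits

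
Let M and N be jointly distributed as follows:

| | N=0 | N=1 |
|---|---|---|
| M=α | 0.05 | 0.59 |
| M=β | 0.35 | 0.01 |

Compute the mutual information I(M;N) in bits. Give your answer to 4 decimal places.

0.6519 bits

Marginals: p(M) = (0.6400, 0.3600), p(N) = (0.4000, 0.6000).
I(M;N) = Σ p(x,y)·log₂[p(x,y)/(p(x)p(y))].
  (α,0): 0.05·log₂(0.1953) = -0.11781
  (α,1): 0.59·log₂(1.5365) = 0.36557
  (β,0): 0.35·log₂(2.4306) = 0.44845
  (β,1): 0.01·log₂(0.0463) = -0.04433
Sum = 0.6519 bits.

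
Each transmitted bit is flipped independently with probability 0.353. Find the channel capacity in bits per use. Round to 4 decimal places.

Binary symmetric channel: C = 1 − h₂(ε) where h₂ is the binary entropy function.
h₂(0.353) = −0.353·log₂0.353 − 0.647·log₂0.647 = 0.9367.
C = 1 − 0.9367 = 0.0633 bits per channel use.

0.0633 bits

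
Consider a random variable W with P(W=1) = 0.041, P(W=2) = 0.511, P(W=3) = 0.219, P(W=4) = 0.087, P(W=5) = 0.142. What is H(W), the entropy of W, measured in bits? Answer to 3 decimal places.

1.870 bits

H(W) = −Σ p·log₂ p.
  −(0.041)·log₂(0.041) = 0.1889
  −(0.511)·log₂(0.511) = 0.4950
  −(0.219)·log₂(0.219) = 0.4798
  −(0.087)·log₂(0.087) = 0.3065
  −(0.142)·log₂(0.142) = 0.3999
Sum: 0.1889 + 0.4950 + 0.4798 + 0.3065 + 0.3999 = 1.870 bits.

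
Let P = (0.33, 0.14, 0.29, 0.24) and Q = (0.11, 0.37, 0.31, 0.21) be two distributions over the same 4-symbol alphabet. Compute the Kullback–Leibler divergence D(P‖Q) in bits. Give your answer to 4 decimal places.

0.3451 bits

D(P‖Q) = Σ p·log₂(p/q).
  0.33·log₂(0.33/0.11) = 0.52304
  0.14·log₂(0.14/0.37) = -0.19629
  0.29·log₂(0.29/0.31) = -0.02790
  0.24·log₂(0.24/0.21) = 0.04623
D(P‖Q) = 0.3451 bits.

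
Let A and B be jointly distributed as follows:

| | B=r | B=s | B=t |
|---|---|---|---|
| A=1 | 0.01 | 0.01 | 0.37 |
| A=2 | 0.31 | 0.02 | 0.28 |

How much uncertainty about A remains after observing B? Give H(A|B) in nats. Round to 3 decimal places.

0.508 nats

Marginals: p(A) = (0.3900, 0.6100), p(B) = (0.3200, 0.0300, 0.6500).
H(A|B) = Σ p(B) · H(A|B=·).
  B=r: p=0.3200, H(A|B=r) = 0.1391
  B=s: p=0.0300, H(A|B=s) = 0.6365
  B=t: p=0.6500, H(A|B=t) = 0.6835
Weighted sum = 0.508 nats.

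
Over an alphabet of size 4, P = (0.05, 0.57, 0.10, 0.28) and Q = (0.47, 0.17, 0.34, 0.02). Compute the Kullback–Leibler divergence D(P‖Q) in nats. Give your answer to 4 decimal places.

1.1941 nats

D(P‖Q) = Σ p·ln(p/q).
  0.05·ln(0.05/0.47) = -0.11204
  0.57·ln(0.57/0.17) = 0.68961
  0.10·ln(0.10/0.34) = -0.12238
  0.28·ln(0.28/0.02) = 0.73894
D(P‖Q) = 1.1941 nats.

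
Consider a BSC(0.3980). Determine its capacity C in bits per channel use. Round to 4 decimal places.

Binary symmetric channel: C = 1 − h₂(ε) where h₂ is the binary entropy function.
h₂(0.3980) = −0.3980·log₂0.3980 − 0.6020·log₂0.6020 = 0.9698.
C = 1 − 0.9698 = 0.0302 bits per channel use.

0.0302 bits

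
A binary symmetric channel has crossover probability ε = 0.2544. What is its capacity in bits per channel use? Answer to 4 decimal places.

Binary symmetric channel: C = 1 − h₂(ε) where h₂ is the binary entropy function.
h₂(0.2544) = −0.2544·log₂0.2544 − 0.7456·log₂0.7456 = 0.8182.
C = 1 − 0.8182 = 0.1818 bits per channel use.

0.1818 bits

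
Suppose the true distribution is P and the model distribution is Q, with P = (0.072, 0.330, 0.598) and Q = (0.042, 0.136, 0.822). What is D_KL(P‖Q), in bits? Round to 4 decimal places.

0.2035 bits

D(P‖Q) = Σ p·log₂(p/q).
  0.072·log₂(0.072/0.042) = 0.05599
  0.330·log₂(0.330/0.136) = 0.42202
  0.598·log₂(0.598/0.822) = -0.27448
D(P‖Q) = 0.2035 bits.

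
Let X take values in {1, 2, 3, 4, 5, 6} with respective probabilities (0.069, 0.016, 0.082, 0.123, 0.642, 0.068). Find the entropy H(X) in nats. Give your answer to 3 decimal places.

1.181 nats

H(X) = −Σ p·ln p.
  −(0.069)·ln(0.069) = 0.1845
  −(0.016)·ln(0.016) = 0.0662
  −(0.082)·ln(0.082) = 0.2051
  −(0.123)·ln(0.123) = 0.2578
  −(0.642)·ln(0.642) = 0.2845
  −(0.068)·ln(0.068) = 0.1828
Sum: 0.1845 + 0.0662 + 0.2051 + 0.2578 + 0.2845 + 0.1828 = 1.181 nats.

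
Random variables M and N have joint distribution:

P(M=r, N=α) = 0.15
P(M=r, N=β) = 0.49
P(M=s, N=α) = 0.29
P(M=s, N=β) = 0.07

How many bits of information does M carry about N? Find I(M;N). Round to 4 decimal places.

0.2310 bits

Marginals: p(M) = (0.6400, 0.3600), p(N) = (0.4400, 0.5600).
I(M;N) = H(M) + H(N) − H(M,N).
H(M) = 0.9427, H(N) = 0.9896, H(M,N) = 1.7013.
I(M;N) = 0.9427 + 0.9896 − 1.7013 = 0.2310 bits.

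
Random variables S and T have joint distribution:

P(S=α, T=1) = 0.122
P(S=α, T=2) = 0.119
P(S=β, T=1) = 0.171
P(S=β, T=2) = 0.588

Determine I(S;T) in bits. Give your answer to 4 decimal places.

Marginals: p(S) = (0.2410, 0.7590), p(T) = (0.2930, 0.7070).
I(S;T) = H(S) + H(T) − H(S,T).
H(S) = 0.7967, H(T) = 0.8726, H(S,T) = 1.6219.
I(S;T) = 0.7967 + 0.8726 − 1.6219 = 0.0474 bits.

0.0474 bits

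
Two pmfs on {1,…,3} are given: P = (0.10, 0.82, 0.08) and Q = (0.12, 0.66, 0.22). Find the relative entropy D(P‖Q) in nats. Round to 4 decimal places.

D(P‖Q) = Σ p·ln(p/q).
  0.10·ln(0.10/0.12) = -0.01823
  0.82·ln(0.82/0.66) = 0.17799
  0.08·ln(0.08/0.22) = -0.08093
D(P‖Q) = 0.0788 nats.

0.0788 nats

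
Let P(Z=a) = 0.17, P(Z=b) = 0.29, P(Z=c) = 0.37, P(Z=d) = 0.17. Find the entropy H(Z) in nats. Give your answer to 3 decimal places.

1.329 nats

H(Z) = −Σ p·ln p.
  −(0.17)·ln(0.17) = 0.3012
  −(0.29)·ln(0.29) = 0.3590
  −(0.37)·ln(0.37) = 0.3679
  −(0.17)·ln(0.17) = 0.3012
Sum: 0.3012 + 0.3590 + 0.3679 + 0.3012 = 1.329 nats.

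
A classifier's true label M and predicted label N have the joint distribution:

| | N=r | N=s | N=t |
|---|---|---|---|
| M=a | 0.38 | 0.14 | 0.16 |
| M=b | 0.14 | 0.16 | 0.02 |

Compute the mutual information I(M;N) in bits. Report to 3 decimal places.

Marginals: p(M) = (0.6800, 0.3200), p(N) = (0.5200, 0.3000, 0.1800).
I(M;N) = H(M) + H(N) − H(M,N).
H(M) = 0.9044, H(N) = 1.4570, H(M,N) = 2.2836.
I(M;N) = 0.9044 + 1.4570 − 2.2836 = 0.078 bits.

0.078 bits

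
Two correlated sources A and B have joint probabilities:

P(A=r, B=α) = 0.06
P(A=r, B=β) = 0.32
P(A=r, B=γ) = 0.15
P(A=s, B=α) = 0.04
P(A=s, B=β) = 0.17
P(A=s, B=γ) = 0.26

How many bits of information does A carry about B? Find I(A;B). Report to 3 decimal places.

0.056 bits

Marginals: p(A) = (0.5300, 0.4700), p(B) = (0.1000, 0.4900, 0.4100).
I(A;B) = H(A) + H(B) − H(A,B).
H(A) = 0.9974, H(B) = 1.3639, H(A,B) = 2.3057.
I(A;B) = 0.9974 + 1.3639 − 2.3057 = 0.056 bits.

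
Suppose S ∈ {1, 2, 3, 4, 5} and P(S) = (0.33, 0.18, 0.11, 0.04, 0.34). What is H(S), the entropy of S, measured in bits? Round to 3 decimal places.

H(S) = −Σ p·log₂ p.
  −(0.33)·log₂(0.33) = 0.5278
  −(0.18)·log₂(0.18) = 0.4453
  −(0.11)·log₂(0.11) = 0.3503
  −(0.04)·log₂(0.04) = 0.1858
  −(0.34)·log₂(0.34) = 0.5292
Sum: 0.5278 + 0.4453 + 0.3503 + 0.1858 + 0.5292 = 2.038 bits.

2.038 bits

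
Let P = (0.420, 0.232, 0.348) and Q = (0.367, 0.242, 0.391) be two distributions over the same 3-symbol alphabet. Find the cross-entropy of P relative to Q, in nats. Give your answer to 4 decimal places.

1.0770 nats

H(P,Q) = −Σ p·ln q.
  −0.420·ln(0.367) = 0.42101
  −0.232·ln(0.242) = 0.32917
  −0.348·ln(0.391) = 0.32679
H(P,Q) = 1.0770 nats.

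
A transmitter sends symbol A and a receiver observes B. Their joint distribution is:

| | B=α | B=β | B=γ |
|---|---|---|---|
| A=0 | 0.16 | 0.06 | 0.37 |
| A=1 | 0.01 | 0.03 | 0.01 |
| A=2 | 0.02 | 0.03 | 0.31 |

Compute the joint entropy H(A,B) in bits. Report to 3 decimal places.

2.270 bits

H(A,B) = −Σ p(x,y)·log₂ p(x,y) over all 9 cells.
  cell (0,α): −0.16·log₂0.16 = 0.4230
  cell (0,β): −0.06·log₂0.06 = 0.2435
  cell (0,γ): −0.37·log₂0.37 = 0.5307
  cell (1,α): −0.01·log₂0.01 = 0.0664
  cell (1,β): −0.03·log₂0.03 = 0.1518
  cell (1,γ): −0.01·log₂0.01 = 0.0664
  cell (2,α): −0.02·log₂0.02 = 0.1129
  cell (2,β): −0.03·log₂0.03 = 0.1518
  cell (2,γ): −0.31·log₂0.31 = 0.5238
Sum = 2.270 bits.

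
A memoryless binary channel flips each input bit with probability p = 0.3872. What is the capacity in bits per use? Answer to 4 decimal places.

Binary symmetric channel: C = 1 − h₂(ε) where h₂ is the binary entropy function.
h₂(0.3872) = −0.3872·log₂0.3872 − 0.6128·log₂0.6128 = 0.9630.
C = 1 − 0.9630 = 0.0370 bits per channel use.

0.0370 bits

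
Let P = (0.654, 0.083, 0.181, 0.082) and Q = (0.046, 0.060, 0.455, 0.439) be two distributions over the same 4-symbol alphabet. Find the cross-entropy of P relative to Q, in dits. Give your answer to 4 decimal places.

H(P,Q) = −Σ p·log₁₀ q.
  −0.654·log₁₀(0.046) = 0.87456
  −0.083·log₁₀(0.060) = 0.10141
  −0.181·log₁₀(0.455) = 0.06190
  −0.082·log₁₀(0.439) = 0.02932
H(P,Q) = 1.0672 dits.

1.0672 dits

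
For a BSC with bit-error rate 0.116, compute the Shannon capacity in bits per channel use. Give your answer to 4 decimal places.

0.4822 bits

Binary symmetric channel: C = 1 − h₂(ε) where h₂ is the binary entropy function.
h₂(0.116) = −0.116·log₂0.116 − 0.884·log₂0.884 = 0.5178.
C = 1 − 0.5178 = 0.4822 bits per channel use.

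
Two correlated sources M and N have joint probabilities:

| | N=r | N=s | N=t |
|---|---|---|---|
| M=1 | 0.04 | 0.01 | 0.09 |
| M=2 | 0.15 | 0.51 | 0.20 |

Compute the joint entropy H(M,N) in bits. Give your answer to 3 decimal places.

1.935 bits

H(M,N) = −Σ p(x,y)·log₂ p(x,y) over all 6 cells.
  cell (1,r): −0.04·log₂0.04 = 0.1858
  cell (1,s): −0.01·log₂0.01 = 0.0664
  cell (1,t): −0.09·log₂0.09 = 0.3127
  cell (2,r): −0.15·log₂0.15 = 0.4105
  cell (2,s): −0.51·log₂0.51 = 0.4954
  cell (2,t): −0.20·log₂0.20 = 0.4644
Sum = 1.935 bits.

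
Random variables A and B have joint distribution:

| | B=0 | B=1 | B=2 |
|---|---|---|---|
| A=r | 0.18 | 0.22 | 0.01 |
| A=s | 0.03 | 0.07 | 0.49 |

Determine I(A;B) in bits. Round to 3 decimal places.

0.550 bits

Marginals: p(A) = (0.4100, 0.5900), p(B) = (0.2100, 0.2900, 0.5000).
I(A;B) = H(A) + H(B) − H(A,B).
H(A) = 0.9765, H(B) = 1.4907, H(A,B) = 1.9169.
I(A;B) = 0.9765 + 1.4907 − 1.9169 = 0.550 bits.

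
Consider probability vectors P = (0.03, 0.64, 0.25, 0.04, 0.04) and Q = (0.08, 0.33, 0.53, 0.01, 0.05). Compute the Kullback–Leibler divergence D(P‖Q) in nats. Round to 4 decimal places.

D(P‖Q) = Σ p·ln(p/q).
  0.03·ln(0.03/0.08) = -0.02942
  0.64·ln(0.64/0.33) = 0.42392
  0.25·ln(0.25/0.53) = -0.18785
  0.04·ln(0.04/0.01) = 0.05545
  0.04·ln(0.04/0.05) = -0.00893
D(P‖Q) = 0.2532 nats.

0.2532 nats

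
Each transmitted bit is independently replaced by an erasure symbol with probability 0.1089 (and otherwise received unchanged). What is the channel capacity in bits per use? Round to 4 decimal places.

Binary erasure channel: capacity C = 1 − ε.
C = 1 − 0.1089 = 0.8911 bits per channel use.

0.8911 bits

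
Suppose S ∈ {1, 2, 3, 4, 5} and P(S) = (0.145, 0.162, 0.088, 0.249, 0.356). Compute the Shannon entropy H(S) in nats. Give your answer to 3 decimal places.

H(S) = −Σ p·ln p.
  −(0.145)·ln(0.145) = 0.2800
  −(0.162)·ln(0.162) = 0.2949
  −(0.088)·ln(0.088) = 0.2139
  −(0.249)·ln(0.249) = 0.3462
  −(0.356)·ln(0.356) = 0.3677
Sum: 0.2800 + 0.2949 + 0.2139 + 0.3462 + 0.3677 = 1.503 nats.

1.503 nats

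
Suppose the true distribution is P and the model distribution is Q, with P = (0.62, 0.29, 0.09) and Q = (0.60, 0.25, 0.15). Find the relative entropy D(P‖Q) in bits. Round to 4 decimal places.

0.0251 bits

D(P‖Q) = Σ p·log₂(p/q).
  0.62·log₂(0.62/0.60) = 0.02933
  0.29·log₂(0.29/0.25) = 0.06210
  0.09·log₂(0.09/0.15) = -0.06633
D(P‖Q) = 0.0251 bits.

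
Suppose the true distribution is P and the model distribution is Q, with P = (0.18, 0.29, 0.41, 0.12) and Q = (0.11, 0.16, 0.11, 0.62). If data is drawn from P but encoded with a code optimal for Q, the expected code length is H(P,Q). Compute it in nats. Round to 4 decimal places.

1.8911 nats

H(P,Q) = −Σ p·ln q.
  −0.18·ln(0.11) = 0.39731
  −0.29·ln(0.16) = 0.53145
  −0.41·ln(0.11) = 0.90498
  −0.12·ln(0.62) = 0.05736
H(P,Q) = 1.8911 nats.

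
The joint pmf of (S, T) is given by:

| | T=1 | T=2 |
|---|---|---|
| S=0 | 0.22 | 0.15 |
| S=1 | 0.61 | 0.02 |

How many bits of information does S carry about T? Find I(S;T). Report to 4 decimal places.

Marginals: p(S) = (0.3700, 0.6300), p(T) = (0.8300, 0.1700).
I(S;T) = Σ p(x,y)·log₂[p(x,y)/(p(x)p(y))].
  (0,1): 0.22·log₂(0.7164) = -0.10587
  (0,2): 0.15·log₂(2.3847) = 0.18807
  (1,1): 0.61·log₂(1.1666) = 0.13559
  (1,2): 0.02·log₂(0.1867) = -0.04842
Sum = 0.1694 bits.

0.1694 bits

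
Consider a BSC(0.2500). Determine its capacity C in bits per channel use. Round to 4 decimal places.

0.1887 bits

Binary symmetric channel: C = 1 − h₂(ε) where h₂ is the binary entropy function.
h₂(0.2500) = −0.2500·log₂0.2500 − 0.7500·log₂0.7500 = 0.8113.
C = 1 − 0.8113 = 0.1887 bits per channel use.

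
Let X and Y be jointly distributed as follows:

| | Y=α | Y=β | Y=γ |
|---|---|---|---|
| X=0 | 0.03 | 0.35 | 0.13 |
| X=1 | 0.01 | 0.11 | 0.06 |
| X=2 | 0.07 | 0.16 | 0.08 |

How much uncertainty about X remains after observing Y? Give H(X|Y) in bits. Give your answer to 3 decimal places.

Chain rule: H(X|Y) = H(X,Y) − H(Y).
Marginals: p(X) = (0.5100, 0.1800, 0.3100), p(Y) = (0.1100, 0.6200, 0.2700).
H(X,Y) = 2.7079 bits; H(Y) = 1.2879 bits.
H(X|Y) = 2.7079 − 1.2879 = 1.420 bits.

1.420 bits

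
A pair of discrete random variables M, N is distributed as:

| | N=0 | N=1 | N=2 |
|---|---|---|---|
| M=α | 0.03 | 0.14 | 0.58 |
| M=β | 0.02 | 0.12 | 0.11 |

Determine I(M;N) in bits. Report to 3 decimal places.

0.067 bits

Marginals: p(M) = (0.7500, 0.2500), p(N) = (0.0500, 0.2600, 0.6900).
I(M;N) = Σ p(x,y)·log₂[p(x,y)/(p(x)p(y))].
  (α,0): 0.03·log₂(0.8000) = -0.0097
  (α,1): 0.14·log₂(0.7179) = -0.0669
  (α,2): 0.58·log₂(1.1208) = 0.0954
  (β,0): 0.02·log₂(1.6000) = 0.0136
  (β,1): 0.12·log₂(1.8462) = 0.1061
  (β,2): 0.11·log₂(0.6377) = -0.0714
Sum = 0.067 bits.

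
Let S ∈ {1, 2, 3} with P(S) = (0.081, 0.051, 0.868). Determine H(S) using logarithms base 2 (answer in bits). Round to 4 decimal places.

0.6899 bits

H(S) = −Σ p·log₂ p.
  −(0.081)·log₂(0.081) = 0.29370
  −(0.051)·log₂(0.051) = 0.21896
  −(0.868)·log₂(0.868) = 0.17727
Sum: 0.29370 + 0.21896 + 0.17727 = 0.6899 bits.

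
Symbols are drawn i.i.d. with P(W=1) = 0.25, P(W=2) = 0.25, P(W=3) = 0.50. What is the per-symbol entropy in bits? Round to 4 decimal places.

1.5000 bits

H(W) = −Σ p·log₂ p.
  −(0.25)·log₂(0.25) = 0.50000
  −(0.25)·log₂(0.25) = 0.50000
  −(0.50)·log₂(0.50) = 0.50000
Sum: 0.50000 + 0.50000 + 0.50000 = 1.5000 bits.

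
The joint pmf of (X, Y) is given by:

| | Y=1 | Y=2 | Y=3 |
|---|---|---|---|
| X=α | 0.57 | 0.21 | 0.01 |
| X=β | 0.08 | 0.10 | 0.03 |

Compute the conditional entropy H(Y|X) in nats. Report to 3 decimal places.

Marginals: p(X) = (0.7900, 0.2100), p(Y) = (0.6500, 0.3100, 0.0400).
H(Y|X) = Σ p(X) · H(Y|X=·).
  X=α: p=0.7900, H(Y|X=α) = 0.6430
  X=β: p=0.2100, H(Y|X=β) = 0.9989
Weighted sum = 0.718 nats.

0.718 nats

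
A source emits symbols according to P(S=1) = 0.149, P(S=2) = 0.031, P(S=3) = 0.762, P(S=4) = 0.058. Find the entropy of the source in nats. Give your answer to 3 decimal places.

H(S) = −Σ p·ln p.
  −(0.149)·ln(0.149) = 0.2837
  −(0.031)·ln(0.031) = 0.1077
  −(0.762)·ln(0.762) = 0.2071
  −(0.058)·ln(0.058) = 0.1651
Sum: 0.2837 + 0.1077 + 0.2071 + 0.1651 = 0.764 nats.

0.764 nats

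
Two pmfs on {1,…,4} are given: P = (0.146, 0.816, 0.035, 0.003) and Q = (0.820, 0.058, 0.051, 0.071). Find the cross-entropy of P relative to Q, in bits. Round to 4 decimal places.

H(P,Q) = −Σ p·log₂ q.
  −0.146·log₂(0.820) = 0.04180
  −0.816·log₂(0.058) = 3.35197
  −0.035·log₂(0.051) = 0.15027
  −0.003·log₂(0.071) = 0.01145
H(P,Q) = 3.5555 bits.

3.5555 bits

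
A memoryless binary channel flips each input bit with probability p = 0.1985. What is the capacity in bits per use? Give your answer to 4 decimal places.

Binary symmetric channel: C = 1 − h₂(ε) where h₂ is the binary entropy function.
h₂(0.1985) = −0.1985·log₂0.1985 − 0.8015·log₂0.8015 = 0.7189.
C = 1 − 0.7189 = 0.2811 bits per channel use.

0.2811 bits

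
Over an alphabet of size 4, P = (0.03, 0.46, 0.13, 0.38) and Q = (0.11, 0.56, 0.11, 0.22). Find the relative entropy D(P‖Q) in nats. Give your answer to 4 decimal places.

D(P‖Q) = Σ p·ln(p/q).
  0.03·ln(0.03/0.11) = -0.03898
  0.46·ln(0.46/0.56) = -0.09049
  0.13·ln(0.13/0.11) = 0.02172
  0.38·ln(0.38/0.22) = 0.20769
D(P‖Q) = 0.0999 nats.

0.0999 nats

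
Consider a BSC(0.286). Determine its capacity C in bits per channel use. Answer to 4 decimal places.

0.1365 bits

Binary symmetric channel: C = 1 − h₂(ε) where h₂ is the binary entropy function.
h₂(0.286) = −0.286·log₂0.286 − 0.714·log₂0.714 = 0.8635.
C = 1 − 0.8635 = 0.1365 bits per channel use.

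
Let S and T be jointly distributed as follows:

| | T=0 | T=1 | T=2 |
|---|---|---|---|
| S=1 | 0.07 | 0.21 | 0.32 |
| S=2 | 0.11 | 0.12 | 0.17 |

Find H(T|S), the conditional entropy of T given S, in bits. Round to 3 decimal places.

Marginals: p(S) = (0.6000, 0.4000), p(T) = (0.1800, 0.3300, 0.4900).
H(T|S) = Σ p(S) · H(T|S=·).
  S=1: p=0.6000, H(T|S=1) = 1.3754
  S=2: p=0.4000, H(T|S=2) = 1.5579
Weighted sum = 1.448 bits.

1.448 bits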